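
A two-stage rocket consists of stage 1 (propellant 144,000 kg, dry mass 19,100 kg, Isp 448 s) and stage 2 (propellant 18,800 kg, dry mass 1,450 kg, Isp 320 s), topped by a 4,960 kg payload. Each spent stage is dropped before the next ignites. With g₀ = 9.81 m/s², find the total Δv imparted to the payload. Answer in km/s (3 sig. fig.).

Ignition mass of stage 1 = 144,000+19,100 + 18,800+1,450 + 4,960 = 188,310 kg.
Stage 1: m₀ = 188,310 kg, m_f = 188,310 − 144,000 = 44,310 kg; Δv = 448×9.81×ln(4.25) = 4394.9×1.4469 ≈ 6359 m/s.
Stage 2: m₀ = 25,210 kg, m_f = 25,210 − 18,800 = 6,410 kg; Δv = 320×9.81×ln(3.933) = 3139.2×1.3694 ≈ 4299 m/s.
Total Δv = 6359 + 4299 = 10658 m/s.

Δv ≈ 10.7 km/s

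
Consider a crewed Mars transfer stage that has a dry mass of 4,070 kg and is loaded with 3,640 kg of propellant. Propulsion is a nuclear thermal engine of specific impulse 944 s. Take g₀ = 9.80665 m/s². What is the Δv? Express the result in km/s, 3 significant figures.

v_e = Isp · g₀ = 944 × 9.80665 = 9257.5 m/s.
m₀ = m_dry + m_prop = 4,070 + 3,640 = 7,710 kg.
From the ideal rocket equation, Δv = v_e · ln(m₀/m_f) = 9257.5 × ln(1.894) = 9257.5 × 0.6389 ≈ 5914.4 m/s.

Δv ≈ 5.91 km/s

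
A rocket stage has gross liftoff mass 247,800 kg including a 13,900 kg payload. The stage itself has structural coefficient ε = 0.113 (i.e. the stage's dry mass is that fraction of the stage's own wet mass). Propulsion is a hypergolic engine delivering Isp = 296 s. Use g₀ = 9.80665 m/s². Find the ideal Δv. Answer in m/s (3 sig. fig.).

Δv ≈ 5270 m/s

Stage wet mass = m₀ − payload = 247,800 − 13,900 = 233,900 kg.
Stage dry mass = ε × stage wet mass = 0.113 × 233,900 = 26,430.7 kg.
Burnout mass m_f = stage dry + payload = 26,430.7 + 13,900 = 40,330.7 kg.
v_e = Isp · g₀ = 296 × 9.80665 = 2902.8 m/s.
By the Tsiolkovsky rocket equation, Δv = v_e · ln(247,800/40,330.7) = 2902.8 × ln(6.144) = 2902.8 × 1.8155 ≈ 5270 m/s.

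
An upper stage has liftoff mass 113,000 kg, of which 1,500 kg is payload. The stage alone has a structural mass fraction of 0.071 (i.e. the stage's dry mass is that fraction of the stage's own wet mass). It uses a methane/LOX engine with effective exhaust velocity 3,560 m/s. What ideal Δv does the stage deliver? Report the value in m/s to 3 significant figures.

Stage wet mass = m₀ − payload = 113,000 − 1,500 = 111,500 kg.
Stage dry mass = ε × stage wet mass = 0.071 × 111,500 = 7,916.5 kg.
Burnout mass m_f = stage dry + payload = 7,916.5 + 1,500 = 9,416.5 kg.
From the ideal rocket equation, Δv = v_e · ln(113,000/9,416.5) = 3560.0 × ln(12) = 3560.0 × 2.4849 ≈ 8846 m/s.

Δv ≈ 8850 m/s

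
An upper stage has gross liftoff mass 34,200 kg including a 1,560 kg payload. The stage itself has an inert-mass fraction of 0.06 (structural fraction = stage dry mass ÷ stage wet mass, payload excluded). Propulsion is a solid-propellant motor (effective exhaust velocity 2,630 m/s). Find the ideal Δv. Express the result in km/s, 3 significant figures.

Stage wet mass = m₀ − payload = 34,200 − 1,560 = 32,640 kg.
Stage dry mass = ε × stage wet mass = 0.06 × 32,640 = 1,958.4 kg.
Burnout mass m_f = stage dry + payload = 1,958.4 + 1,560 = 3,518.4 kg.
From the ideal rocket equation, Δv = v_e · ln(34,200/3,518.4) = 2630.0 × ln(9.72) = 2630.0 × 2.2742 ≈ 5981 m/s.

Δv ≈ 5.98 km/s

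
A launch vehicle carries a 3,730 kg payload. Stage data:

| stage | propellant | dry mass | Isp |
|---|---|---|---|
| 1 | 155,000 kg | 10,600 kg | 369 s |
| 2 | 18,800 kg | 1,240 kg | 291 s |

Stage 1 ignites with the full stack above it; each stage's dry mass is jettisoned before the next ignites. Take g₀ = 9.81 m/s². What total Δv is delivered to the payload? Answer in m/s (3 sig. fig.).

Δv ≈ 10600 m/s

Ignition mass of stage 1 = 155,000+10,600 + 18,800+1,240 + 3,730 = 189,370 kg.
Stage 1: m₀ = 189,370 kg, m_f = 189,370 − 155,000 = 34,370 kg; Δv = 369×9.81×ln(5.51) = 3619.9×1.7065 ≈ 6177 m/s.
Stage 2: m₀ = 23,770 kg, m_f = 23,770 − 18,800 = 4,970 kg; Δv = 291×9.81×ln(4.783) = 2854.7×1.5650 ≈ 4468 m/s.
Total Δv = 6177 + 4468 = 10645 m/s.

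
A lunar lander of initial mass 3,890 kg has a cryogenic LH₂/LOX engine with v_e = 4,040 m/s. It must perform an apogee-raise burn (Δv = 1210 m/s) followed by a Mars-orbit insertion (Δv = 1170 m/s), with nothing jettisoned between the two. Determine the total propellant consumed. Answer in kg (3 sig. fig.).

total propellant consumed ≈ 1730 kg

After the first burn: m = 3890 × exp(−1210/4040.0) = 3890 × 0.74119 = 2,883.23 kg.
After the second burn: m = 2,883.23 × exp(−1170/4040.0) = 2,883.23 × 0.74856 = 2,158.27 kg.
Total propellant = m₀ − m_final = 3890 − 2,158.27 = 1,731.73 kg.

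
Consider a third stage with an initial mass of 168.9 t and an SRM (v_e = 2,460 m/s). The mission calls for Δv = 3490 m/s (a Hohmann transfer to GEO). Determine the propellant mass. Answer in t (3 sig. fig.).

By the Tsiolkovsky rocket equation, m₀/m_f = exp(Δv / v_e) = exp(3490 / 2460.0) = exp(1.4187) = 4.1317.
m_f = 168.9 / 4.1317 = 40.8791 t, so propellant = m₀ − m_f = 168.9 − 40.8791 = 128.0209 t.

propellant mass ≈ 128 t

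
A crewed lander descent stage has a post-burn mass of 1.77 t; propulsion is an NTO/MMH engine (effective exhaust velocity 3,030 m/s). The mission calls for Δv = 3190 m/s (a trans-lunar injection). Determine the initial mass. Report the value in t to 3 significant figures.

initial mass ≈ 5.07 t

Using Δv = v_e ln(m₀/m_f): m₀/m_f = exp(Δv / v_e) = exp(3190 / 3030.0) = exp(1.0528) = 2.8657.
m₀ = m_f × 2.8657 = 1.77 × 2.8657 = 5.07229 t.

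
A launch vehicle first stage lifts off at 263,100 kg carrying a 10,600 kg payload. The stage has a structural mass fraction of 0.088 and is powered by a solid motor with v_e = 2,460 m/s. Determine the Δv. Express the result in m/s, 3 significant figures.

Stage wet mass = m₀ − payload = 263,100 − 10,600 = 252,500 kg.
Stage dry mass = ε × stage wet mass = 0.088 × 252,500 = 22,220 kg.
Burnout mass m_f = stage dry + payload = 22,220 + 10,600 = 32,820 kg.
Δv = v_e · ln(263,100/32,820) = 2460.0 × ln(8.016) = 2460.0 × 2.0815 ≈ 5120 m/s.

Δv ≈ 5120 m/s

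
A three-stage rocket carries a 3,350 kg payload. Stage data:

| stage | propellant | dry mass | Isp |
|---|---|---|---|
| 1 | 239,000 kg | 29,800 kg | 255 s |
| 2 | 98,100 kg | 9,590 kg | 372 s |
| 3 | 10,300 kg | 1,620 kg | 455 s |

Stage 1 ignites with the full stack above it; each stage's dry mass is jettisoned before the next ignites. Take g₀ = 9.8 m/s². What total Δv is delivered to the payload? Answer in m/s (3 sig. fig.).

Δv ≈ 13200 m/s

Ignition mass of stage 1 = 239,000+29,800 + 98,100+9,590 + 10,300+1,620 + 3,350 = 391,760 kg.
Stage 1: m₀ = 391,760 kg, m_f = 391,760 − 239,000 = 152,760 kg; Δv = 255×9.8×ln(2.565) = 2499.0×0.9418 ≈ 2354 m/s.
Stage 2: m₀ = 122,960 kg, m_f = 122,960 − 98,100 = 24,860 kg; Δv = 372×9.8×ln(4.946) = 3645.6×1.5986 ≈ 5828 m/s.
Stage 3: m₀ = 15,270 kg, m_f = 15,270 − 10,300 = 4,970 kg; Δv = 455×9.8×ln(3.072) = 4459.0×1.1225 ≈ 5005 m/s.
Total Δv = 2354 + 5828 + 5005 = 13187 m/s.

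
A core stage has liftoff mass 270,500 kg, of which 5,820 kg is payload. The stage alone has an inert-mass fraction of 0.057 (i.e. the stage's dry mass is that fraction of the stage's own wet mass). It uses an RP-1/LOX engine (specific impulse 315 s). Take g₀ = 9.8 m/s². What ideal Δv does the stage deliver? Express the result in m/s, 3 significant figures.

Stage wet mass = m₀ − payload = 270,500 − 5,820 = 264,680 kg.
Stage dry mass = ε × stage wet mass = 0.057 × 264,680 = 15,086.8 kg.
Burnout mass m_f = stage dry + payload = 15,086.8 + 5,820 = 20,906.8 kg.
v_e = Isp · g₀ = 315 × 9.8 = 3087.0 m/s.
By the Tsiolkovsky rocket equation, Δv = v_e · ln(270,500/20,906.8) = 3087.0 × ln(12.94) = 3087.0 × 2.5602 ≈ 7903 m/s.

Δv ≈ 7900 m/s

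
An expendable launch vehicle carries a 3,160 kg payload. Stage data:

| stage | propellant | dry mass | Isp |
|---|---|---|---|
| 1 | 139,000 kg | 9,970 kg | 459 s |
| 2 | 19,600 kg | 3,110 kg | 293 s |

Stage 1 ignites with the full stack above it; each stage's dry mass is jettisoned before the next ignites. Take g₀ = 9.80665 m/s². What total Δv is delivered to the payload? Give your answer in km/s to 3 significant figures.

Ignition mass of stage 1 = 139,000+9,970 + 19,600+3,110 + 3,160 = 174,840 kg.
Stage 1: m₀ = 174,840 kg, m_f = 174,840 − 139,000 = 35,840 kg; Δv = 459×9.80665×ln(4.878) = 4501.3×1.5848 ≈ 7134 m/s.
Stage 2: m₀ = 25,870 kg, m_f = 25,870 − 19,600 = 6,270 kg; Δv = 293×9.80665×ln(4.126) = 2873.3×1.4173 ≈ 4072 m/s.
Total Δv = 7134 + 4072 = 11206 m/s.

Δv ≈ 11.2 km/s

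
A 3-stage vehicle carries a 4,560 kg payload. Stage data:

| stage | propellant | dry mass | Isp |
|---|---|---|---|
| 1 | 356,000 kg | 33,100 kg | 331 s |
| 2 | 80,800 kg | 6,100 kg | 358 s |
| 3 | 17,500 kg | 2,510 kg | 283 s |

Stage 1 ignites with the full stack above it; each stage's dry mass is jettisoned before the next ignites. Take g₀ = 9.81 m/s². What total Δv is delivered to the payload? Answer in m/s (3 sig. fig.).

Ignition mass of stage 1 = 356,000+33,100 + 80,800+6,100 + 17,500+2,510 + 4,560 = 500,570 kg.
Stage 1: m₀ = 500,570 kg, m_f = 500,570 − 356,000 = 144,570 kg; Δv = 331×9.81×ln(3.462) = 3247.1×1.2420 ≈ 4033 m/s.
Stage 2: m₀ = 111,470 kg, m_f = 111,470 − 80,800 = 30,670 kg; Δv = 358×9.81×ln(3.634) = 3512.0×1.2905 ≈ 4532 m/s.
Stage 3: m₀ = 24,570 kg, m_f = 24,570 − 17,500 = 7,070 kg; Δv = 283×9.81×ln(3.475) = 2776.2×1.2457 ≈ 3458 m/s.
Total Δv = 4033 + 4532 + 3458 = 12023 m/s.

Δv ≈ 12000 m/s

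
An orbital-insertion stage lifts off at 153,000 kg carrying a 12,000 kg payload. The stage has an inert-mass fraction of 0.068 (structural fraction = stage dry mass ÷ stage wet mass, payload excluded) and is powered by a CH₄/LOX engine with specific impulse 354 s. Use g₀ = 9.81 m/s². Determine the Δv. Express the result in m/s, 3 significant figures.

Δv ≈ 6800 m/s

Stage wet mass = m₀ − payload = 153,000 − 12,000 = 141,000 kg.
Stage dry mass = ε × stage wet mass = 0.068 × 141,000 = 9,588 kg.
Burnout mass m_f = stage dry + payload = 9,588 + 12,000 = 21,588 kg.
v_e = Isp · g₀ = 354 × 9.81 = 3472.7 m/s.
Δv = v_e · ln(153,000/21,588) = 3472.7 × ln(7.087) = 3472.7 × 1.9583 ≈ 6801 m/s.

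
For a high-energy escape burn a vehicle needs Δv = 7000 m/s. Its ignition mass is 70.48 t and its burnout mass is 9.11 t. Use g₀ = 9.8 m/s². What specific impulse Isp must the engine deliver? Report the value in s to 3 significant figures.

Isp ≈ 349 s

ln(m₀/m_f) = ln(70480/9110) = ln(7.737) = 2.0460.
v_e = Δv / ln(m₀/m_f) = 7000 / 2.0460 = 3421.4 m/s.
Isp = v_e / g₀ = 3421.4 / 9.8 = 349.1 s.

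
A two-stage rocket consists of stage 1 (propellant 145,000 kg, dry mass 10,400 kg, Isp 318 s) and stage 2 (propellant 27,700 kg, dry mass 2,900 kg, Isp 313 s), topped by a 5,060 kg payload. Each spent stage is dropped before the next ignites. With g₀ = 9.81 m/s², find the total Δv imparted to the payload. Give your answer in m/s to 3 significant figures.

Ignition mass of stage 1 = 145,000+10,400 + 27,700+2,900 + 5,060 = 191,060 kg.
Stage 1: m₀ = 191,060 kg, m_f = 191,060 − 145,000 = 46,060 kg; Δv = 318×9.81×ln(4.148) = 3119.6×1.4226 ≈ 4438 m/s.
Stage 2: m₀ = 35,660 kg, m_f = 35,660 − 27,700 = 7,960 kg; Δv = 313×9.81×ln(4.48) = 3070.5×1.4996 ≈ 4605 m/s.
Total Δv = 4438 + 4605 = 9043 m/s.

Δv ≈ 9040 m/s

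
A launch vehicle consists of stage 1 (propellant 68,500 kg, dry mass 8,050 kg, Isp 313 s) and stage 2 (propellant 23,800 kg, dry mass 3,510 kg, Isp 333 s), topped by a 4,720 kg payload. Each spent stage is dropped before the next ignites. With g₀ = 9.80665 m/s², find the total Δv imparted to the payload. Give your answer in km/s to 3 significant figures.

Ignition mass of stage 1 = 68,500+8,050 + 23,800+3,510 + 4,720 = 108,580 kg.
Stage 1: m₀ = 108,580 kg, m_f = 108,580 − 68,500 = 40,080 kg; Δv = 313×9.80665×ln(2.709) = 3069.5×0.9966 ≈ 3059 m/s.
Stage 2: m₀ = 32,030 kg, m_f = 32,030 − 23,800 = 8,230 kg; Δv = 333×9.80665×ln(3.892) = 3265.6×1.3589 ≈ 4438 m/s.
Total Δv = 3059 + 4438 = 7497 m/s.

Δv ≈ 7.50 km/s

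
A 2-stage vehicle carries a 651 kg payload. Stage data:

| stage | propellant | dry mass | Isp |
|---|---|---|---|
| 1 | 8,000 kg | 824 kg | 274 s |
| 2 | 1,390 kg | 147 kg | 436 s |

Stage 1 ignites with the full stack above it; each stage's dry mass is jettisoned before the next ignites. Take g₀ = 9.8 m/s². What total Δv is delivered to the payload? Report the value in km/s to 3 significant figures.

Ignition mass of stage 1 = 8,000+824 + 1,390+147 + 651 = 11,012 kg.
Stage 1: m₀ = 11,012 kg, m_f = 11,012 − 8,000 = 3,012 kg; Δv = 274×9.8×ln(3.656) = 2685.2×1.2964 ≈ 3481 m/s.
Stage 2: m₀ = 2,188 kg, m_f = 2,188 − 1,390 = 798 kg; Δv = 436×9.8×ln(2.742) = 4272.8×1.0086 ≈ 4310 m/s.
Total Δv = 3481 + 4310 = 7791 m/s.

Δv ≈ 7.79 km/s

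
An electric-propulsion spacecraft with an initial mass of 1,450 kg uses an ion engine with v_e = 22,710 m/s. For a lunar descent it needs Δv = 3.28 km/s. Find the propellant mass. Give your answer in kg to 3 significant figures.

By the Tsiolkovsky rocket equation, m₀/m_f = exp(Δv / v_e) = exp(3280 / 22710.0) = exp(0.1444) = 1.1554.
m_f = 1,450 / 1.1554 = 1,254.98 kg, so propellant = m₀ − m_f = 1,450 − 1,254.98 = 195.02 kg.

propellant mass ≈ 195 kg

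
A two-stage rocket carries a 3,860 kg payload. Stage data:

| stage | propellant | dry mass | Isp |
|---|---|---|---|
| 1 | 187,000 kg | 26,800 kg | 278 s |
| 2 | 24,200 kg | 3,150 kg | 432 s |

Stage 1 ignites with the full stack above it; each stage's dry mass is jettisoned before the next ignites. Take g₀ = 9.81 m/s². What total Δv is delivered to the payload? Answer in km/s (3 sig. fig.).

Δv ≈ 10.3 km/s

Ignition mass of stage 1 = 187,000+26,800 + 24,200+3,150 + 3,860 = 245,010 kg.
Stage 1: m₀ = 245,010 kg, m_f = 245,010 − 187,000 = 58,010 kg; Δv = 278×9.81×ln(4.224) = 2727.2×1.4407 ≈ 3929 m/s.
Stage 2: m₀ = 31,210 kg, m_f = 31,210 − 24,200 = 7,010 kg; Δv = 432×9.81×ln(4.452) = 4237.9×1.4934 ≈ 6329 m/s.
Total Δv = 3929 + 6329 = 10258 m/s.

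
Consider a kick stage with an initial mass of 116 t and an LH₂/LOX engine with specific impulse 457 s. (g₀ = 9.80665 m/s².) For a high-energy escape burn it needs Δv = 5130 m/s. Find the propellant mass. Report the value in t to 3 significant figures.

v_e = Isp · g₀ = 457 × 9.80665 = 4481.6 m/s.
Rocket equation: m₀/m_f = exp(Δv / v_e) = exp(5130 / 4481.6) = exp(1.1447) = 3.1414.
m_f = 116 / 3.1414 = 36.9262 t, so propellant = m₀ − m_f = 116 − 36.9262 = 79.0738 t.

propellant mass ≈ 79.1 t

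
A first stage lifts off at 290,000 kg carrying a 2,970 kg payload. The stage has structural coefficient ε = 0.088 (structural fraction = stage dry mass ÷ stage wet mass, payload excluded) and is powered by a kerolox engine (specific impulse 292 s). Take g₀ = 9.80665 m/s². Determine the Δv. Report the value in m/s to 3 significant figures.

Stage wet mass = m₀ − payload = 290,000 − 2,970 = 287,030 kg.
Stage dry mass = ε × stage wet mass = 0.088 × 287,030 = 25,258.6 kg.
Burnout mass m_f = stage dry + payload = 25,258.6 + 2,970 = 28,228.6 kg.
v_e = Isp · g₀ = 292 × 9.80665 = 2863.5 m/s.
By the Tsiolkovsky rocket equation, Δv = v_e · ln(290,000/28,228.6) = 2863.5 × ln(10.27) = 2863.5 × 2.3295 ≈ 6671 m/s.

Δv ≈ 6670 m/s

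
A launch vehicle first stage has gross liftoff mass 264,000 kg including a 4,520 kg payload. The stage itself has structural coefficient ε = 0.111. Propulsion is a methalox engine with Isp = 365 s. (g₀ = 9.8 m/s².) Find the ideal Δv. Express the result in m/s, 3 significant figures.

Stage wet mass = m₀ − payload = 264,000 − 4,520 = 259,480 kg.
Stage dry mass = ε × stage wet mass = 0.111 × 259,480 = 28,802.3 kg.
Burnout mass m_f = stage dry + payload = 28,802.3 + 4,520 = 33,322.3 kg.
v_e = Isp · g₀ = 365 × 9.8 = 3577.0 m/s.
Rocket equation: Δv = v_e · ln(264,000/33,322.3) = 3577.0 × ln(7.923) = 3577.0 × 2.0697 ≈ 7403 m/s.

Δv ≈ 7400 m/s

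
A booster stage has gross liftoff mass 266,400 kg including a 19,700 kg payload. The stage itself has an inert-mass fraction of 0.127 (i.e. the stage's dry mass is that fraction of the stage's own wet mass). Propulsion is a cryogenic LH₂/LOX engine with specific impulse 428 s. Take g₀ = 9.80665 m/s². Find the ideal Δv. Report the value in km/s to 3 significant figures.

Stage wet mass = m₀ − payload = 266,400 − 19,700 = 246,700 kg.
Stage dry mass = ε × stage wet mass = 0.127 × 246,700 = 31,330.9 kg.
Burnout mass m_f = stage dry + payload = 31,330.9 + 19,700 = 51,030.9 kg.
v_e = Isp · g₀ = 428 × 9.80665 = 4197.2 m/s.
Δv = v_e · ln(266,400/51,030.9) = 4197.2 × ln(5.22) = 4197.2 × 1.6526 ≈ 6936 m/s.

Δv ≈ 6.94 km/s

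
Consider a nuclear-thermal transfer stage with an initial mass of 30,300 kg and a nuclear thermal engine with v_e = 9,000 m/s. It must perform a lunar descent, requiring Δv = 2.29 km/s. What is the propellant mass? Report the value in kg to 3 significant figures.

propellant mass ≈ 6810 kg

m₀/m_f = exp(Δv / v_e) = exp(2290 / 9000.0) = exp(0.2544) = 1.2897.
m_f = 30,300 / 1.2897 = 23,493.8 kg, so propellant = m₀ − m_f = 30,300 − 23,493.8 = 6,806.2 kg.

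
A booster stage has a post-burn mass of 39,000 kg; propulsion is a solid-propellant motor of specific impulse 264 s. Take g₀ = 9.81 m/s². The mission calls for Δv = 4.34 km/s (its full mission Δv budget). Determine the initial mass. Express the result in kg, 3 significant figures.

v_e = Isp · g₀ = 264 × 9.81 = 2589.8 m/s.
m₀/m_f = exp(Δv / v_e) = exp(4340 / 2589.8) = exp(1.6758) = 5.3430.
m₀ = m_f × 5.3430 = 39,000 × 5.3430 = 208,377 kg.

initial mass ≈ 208000 kg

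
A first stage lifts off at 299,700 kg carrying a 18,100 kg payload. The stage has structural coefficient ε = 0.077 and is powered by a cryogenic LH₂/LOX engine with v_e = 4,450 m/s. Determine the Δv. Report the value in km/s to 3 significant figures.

Δv ≈ 8.99 km/s

Stage wet mass = m₀ − payload = 299,700 − 18,100 = 281,600 kg.
Stage dry mass = ε × stage wet mass = 0.077 × 281,600 = 21,683.2 kg.
Burnout mass m_f = stage dry + payload = 21,683.2 + 18,100 = 39,783.2 kg.
Using Δv = v_e ln(m₀/m_f): Δv = v_e · ln(299,700/39,783.2) = 4450.0 × ln(7.533) = 4450.0 × 2.0193 ≈ 8986 m/s.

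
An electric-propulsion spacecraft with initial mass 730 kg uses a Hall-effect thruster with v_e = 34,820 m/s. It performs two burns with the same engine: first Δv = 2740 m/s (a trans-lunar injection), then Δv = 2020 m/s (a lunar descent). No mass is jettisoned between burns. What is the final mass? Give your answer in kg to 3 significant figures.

After the first burn: m = 730 × exp(−2740/34820.0) = 730 × 0.92433 = 674.761 kg.
After the second burn: m = 674.761 × exp(−2020/34820.0) = 674.761 × 0.94364 = 636.731 kg.

final mass ≈ 637 kg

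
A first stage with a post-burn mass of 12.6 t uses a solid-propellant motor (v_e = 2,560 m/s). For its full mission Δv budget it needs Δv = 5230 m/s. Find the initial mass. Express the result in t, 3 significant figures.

From the ideal rocket equation, m₀/m_f = exp(Δv / v_e) = exp(5230 / 2560.0) = exp(2.0430) = 7.7135.
m₀ = m_f × 7.7135 = 12.6 × 7.7135 = 97.1901 t.

initial mass ≈ 97.2 t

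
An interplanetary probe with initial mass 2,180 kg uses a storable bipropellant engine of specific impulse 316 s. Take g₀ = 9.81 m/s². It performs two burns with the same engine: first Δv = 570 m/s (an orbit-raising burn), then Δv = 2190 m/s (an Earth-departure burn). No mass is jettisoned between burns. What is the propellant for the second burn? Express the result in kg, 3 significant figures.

v_e = Isp · g₀ = 316 × 9.81 = 3100.0 m/s.
After the first burn: m = 2180 × exp(−570/3100.0) = 2180 × 0.83204 = 1,813.85 kg.
After the second burn: m = 1,813.85 × exp(−2190/3100.0) = 1,813.85 × 0.49339 = 894.935 kg.
Second-burn propellant = 1,813.85 − 894.935 = 918.915 kg.

propellant for the second burn ≈ 919 kg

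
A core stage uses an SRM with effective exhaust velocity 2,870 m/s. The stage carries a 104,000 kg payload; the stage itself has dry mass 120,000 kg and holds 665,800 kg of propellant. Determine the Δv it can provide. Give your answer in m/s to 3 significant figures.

m₀ = payload + dry + propellant = 104,000 + 120,000 + 665,800 = 889,800 kg.
m_f = payload + dry = 104,000 + 120,000 = 224,000 kg.
Δv = v_e · ln(m₀/m_f) = 2870.0 × ln(3.972) = 2870.0 × 1.3794 ≈ 3958.7 m/s.

Δv ≈ 3960 m/s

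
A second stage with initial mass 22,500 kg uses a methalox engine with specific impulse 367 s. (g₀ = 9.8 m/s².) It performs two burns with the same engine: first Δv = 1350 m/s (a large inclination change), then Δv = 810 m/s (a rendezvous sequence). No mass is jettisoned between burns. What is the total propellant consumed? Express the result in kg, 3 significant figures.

v_e = Isp · g₀ = 367 × 9.8 = 3596.6 m/s.
After the first burn: m = 22500 × exp(−1350/3596.6) = 22500 × 0.68705 = 15,458.6 kg.
After the second burn: m = 15,458.6 × exp(−810/3596.6) = 15,458.6 × 0.79835 = 12,341.4 kg.
Total propellant = m₀ − m_final = 22500 − 12,341.4 = 10,158.6 kg.

total propellant consumed ≈ 10200 kg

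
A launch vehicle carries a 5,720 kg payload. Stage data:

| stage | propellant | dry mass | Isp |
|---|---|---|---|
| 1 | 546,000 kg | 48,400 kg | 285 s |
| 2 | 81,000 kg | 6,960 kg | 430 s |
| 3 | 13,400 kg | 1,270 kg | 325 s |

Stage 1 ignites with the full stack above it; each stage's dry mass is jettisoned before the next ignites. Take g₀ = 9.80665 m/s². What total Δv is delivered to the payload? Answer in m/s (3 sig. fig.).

Δv ≈ 13400 m/s

Ignition mass of stage 1 = 546,000+48,400 + 81,000+6,960 + 13,400+1,270 + 5,720 = 702,750 kg.
Stage 1: m₀ = 702,750 kg, m_f = 702,750 − 546,000 = 156,750 kg; Δv = 285×9.80665×ln(4.483) = 2794.9×1.5003 ≈ 4193 m/s.
Stage 2: m₀ = 108,350 kg, m_f = 108,350 − 81,000 = 27,350 kg; Δv = 430×9.80665×ln(3.962) = 4216.9×1.3767 ≈ 5805 m/s.
Stage 3: m₀ = 20,390 kg, m_f = 20,390 − 13,400 = 6,990 kg; Δv = 325×9.80665×ln(2.917) = 3187.2×1.0706 ≈ 3412 m/s.
Total Δv = 4193 + 5805 + 3412 = 13410 m/s.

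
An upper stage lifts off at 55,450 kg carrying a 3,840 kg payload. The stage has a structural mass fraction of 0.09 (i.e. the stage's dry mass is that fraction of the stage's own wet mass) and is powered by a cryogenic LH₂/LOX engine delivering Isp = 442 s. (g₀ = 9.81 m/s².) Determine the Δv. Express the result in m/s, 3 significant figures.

Stage wet mass = m₀ − payload = 55,450 − 3,840 = 51,610 kg.
Stage dry mass = ε × stage wet mass = 0.09 × 51,610 = 4,644.9 kg.
Burnout mass m_f = stage dry + payload = 4,644.9 + 3,840 = 8,484.9 kg.
v_e = Isp · g₀ = 442 × 9.81 = 4336.0 m/s.
By the Tsiolkovsky rocket equation, Δv = v_e · ln(55,450/8,484.9) = 4336.0 × ln(6.535) = 4336.0 × 1.8772 ≈ 8140 m/s.

Δv ≈ 8140 m/s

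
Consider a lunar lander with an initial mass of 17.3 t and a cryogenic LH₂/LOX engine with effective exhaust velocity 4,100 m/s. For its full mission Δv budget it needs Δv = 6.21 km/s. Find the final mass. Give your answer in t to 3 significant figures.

final mass ≈ 3.80 t

m₀/m_f = exp(Δv / v_e) = exp(6210 / 4100.0) = exp(1.5146) = 4.5478.
m_f = m₀ / 4.5478 = 17.3 / 4.5478 = 3.80404 t.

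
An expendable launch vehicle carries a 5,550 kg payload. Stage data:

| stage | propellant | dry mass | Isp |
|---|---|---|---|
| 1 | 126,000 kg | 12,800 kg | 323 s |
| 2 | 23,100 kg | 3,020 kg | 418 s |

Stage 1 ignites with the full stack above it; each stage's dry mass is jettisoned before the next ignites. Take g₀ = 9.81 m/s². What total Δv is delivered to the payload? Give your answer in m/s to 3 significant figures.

Δv ≈ 9620 m/s

Ignition mass of stage 1 = 126,000+12,800 + 23,100+3,020 + 5,550 = 170,470 kg.
Stage 1: m₀ = 170,470 kg, m_f = 170,470 − 126,000 = 44,470 kg; Δv = 323×9.81×ln(3.833) = 3168.6×1.3437 ≈ 4258 m/s.
Stage 2: m₀ = 31,670 kg, m_f = 31,670 − 23,100 = 8,570 kg; Δv = 418×9.81×ln(3.695) = 4100.6×1.3071 ≈ 5360 m/s.
Total Δv = 4258 + 5360 = 9618 m/s.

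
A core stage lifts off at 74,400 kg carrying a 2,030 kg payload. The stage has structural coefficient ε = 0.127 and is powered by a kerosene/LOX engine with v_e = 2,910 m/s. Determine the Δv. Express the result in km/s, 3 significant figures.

Δv ≈ 5.50 km/s

Stage wet mass = m₀ − payload = 74,400 − 2,030 = 72,370 kg.
Stage dry mass = ε × stage wet mass = 0.127 × 72,370 = 9,190.99 kg.
Burnout mass m_f = stage dry + payload = 9,190.99 + 2,030 = 11,220.99 kg.
Rocket equation: Δv = v_e · ln(74,400/11,220.99) = 2910.0 × ln(6.63) = 2910.0 × 1.8917 ≈ 5505 m/s.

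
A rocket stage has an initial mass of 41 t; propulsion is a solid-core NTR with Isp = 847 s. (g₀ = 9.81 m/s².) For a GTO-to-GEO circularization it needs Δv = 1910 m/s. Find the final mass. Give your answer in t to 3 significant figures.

final mass ≈ 32.6 t

v_e = Isp · g₀ = 847 × 9.81 = 8309.1 m/s.
From the ideal rocket equation, m₀/m_f = exp(Δv / v_e) = exp(1910 / 8309.1) = exp(0.2299) = 1.2584.
m_f = m₀ / 1.2584 = 41 / 1.2584 = 32.5811 t.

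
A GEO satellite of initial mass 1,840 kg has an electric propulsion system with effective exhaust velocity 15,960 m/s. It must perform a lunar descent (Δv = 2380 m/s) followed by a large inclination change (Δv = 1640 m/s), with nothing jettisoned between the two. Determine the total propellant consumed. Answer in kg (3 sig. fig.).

After the first burn: m = 1840 × exp(−2380/15960.0) = 1840 × 0.86146 = 1,585.09 kg.
After the second burn: m = 1,585.09 × exp(−1640/15960.0) = 1,585.09 × 0.90235 = 1,430.31 kg.
Total propellant = m₀ − m_final = 1840 − 1,430.31 = 409.69 kg.

total propellant consumed ≈ 410 kg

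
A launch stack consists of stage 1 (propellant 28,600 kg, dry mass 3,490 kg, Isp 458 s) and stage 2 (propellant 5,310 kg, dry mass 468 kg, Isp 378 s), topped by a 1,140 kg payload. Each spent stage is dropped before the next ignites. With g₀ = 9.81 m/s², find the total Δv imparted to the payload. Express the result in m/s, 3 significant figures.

Δv ≈ 11300 m/s

Ignition mass of stage 1 = 28,600+3,490 + 5,310+468 + 1,140 = 39,008 kg.
Stage 1: m₀ = 39,008 kg, m_f = 39,008 − 28,600 = 10,408 kg; Δv = 458×9.81×ln(3.748) = 4493.0×1.3212 ≈ 5936 m/s.
Stage 2: m₀ = 6,918 kg, m_f = 6,918 − 5,310 = 1,608 kg; Δv = 378×9.81×ln(4.302) = 3708.2×1.4591 ≈ 5411 m/s.
Total Δv = 5936 + 5411 = 11347 m/s.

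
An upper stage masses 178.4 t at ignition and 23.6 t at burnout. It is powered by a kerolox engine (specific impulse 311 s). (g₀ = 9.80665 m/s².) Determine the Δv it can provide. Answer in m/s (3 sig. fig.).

Δv ≈ 6170 m/s

v_e = Isp · g₀ = 311 × 9.80665 = 3049.9 m/s.
By the Tsiolkovsky rocket equation, Δv = v_e · ln(m₀/m_f) = 3049.9 × ln(7.559) = 3049.9 × 2.0228 ≈ 6169.2 m/s.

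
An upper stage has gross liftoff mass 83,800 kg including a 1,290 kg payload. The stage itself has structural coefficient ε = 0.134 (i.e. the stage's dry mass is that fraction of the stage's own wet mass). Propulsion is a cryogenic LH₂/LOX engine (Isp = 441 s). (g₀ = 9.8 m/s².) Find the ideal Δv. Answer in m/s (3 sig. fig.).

Δv ≈ 8280 m/s

Stage wet mass = m₀ − payload = 83,800 − 1,290 = 82,510 kg.
Stage dry mass = ε × stage wet mass = 0.134 × 82,510 = 11,056.3 kg.
Burnout mass m_f = stage dry + payload = 11,056.3 + 1,290 = 12,346.3 kg.
v_e = Isp · g₀ = 441 × 9.8 = 4321.8 m/s.
Δv = v_e · ln(83,800/12,346.3) = 4321.8 × ln(6.787) = 4321.8 × 1.9151 ≈ 8277 m/s.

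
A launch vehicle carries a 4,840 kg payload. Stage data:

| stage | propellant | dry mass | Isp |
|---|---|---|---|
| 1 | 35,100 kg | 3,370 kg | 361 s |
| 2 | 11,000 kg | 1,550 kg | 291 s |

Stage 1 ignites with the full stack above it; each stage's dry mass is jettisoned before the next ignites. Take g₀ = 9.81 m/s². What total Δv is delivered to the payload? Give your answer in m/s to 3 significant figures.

Ignition mass of stage 1 = 35,100+3,370 + 11,000+1,550 + 4,840 = 55,860 kg.
Stage 1: m₀ = 55,860 kg, m_f = 55,860 − 35,100 = 20,760 kg; Δv = 361×9.81×ln(2.691) = 3541.4×0.9898 ≈ 3505 m/s.
Stage 2: m₀ = 17,390 kg, m_f = 17,390 − 11,000 = 6,390 kg; Δv = 291×9.81×ln(2.721) = 2854.7×1.0012 ≈ 2858 m/s.
Total Δv = 3505 + 2858 = 6363 m/s.

Δv ≈ 6360 m/s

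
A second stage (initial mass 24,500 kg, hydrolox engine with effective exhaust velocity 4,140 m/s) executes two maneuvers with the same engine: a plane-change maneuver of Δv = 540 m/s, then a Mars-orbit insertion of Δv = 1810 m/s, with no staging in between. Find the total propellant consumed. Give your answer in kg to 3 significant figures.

After the first burn: m = 24500 × exp(−540/4140.0) = 24500 × 0.87771 = 21,503.9 kg.
After the second burn: m = 21,503.9 × exp(−1810/4140.0) = 21,503.9 × 0.64584 = 13,888.1 kg.
Total propellant = m₀ − m_final = 24500 − 13,888.1 = 10,611.9 kg.

total propellant consumed ≈ 10600 kg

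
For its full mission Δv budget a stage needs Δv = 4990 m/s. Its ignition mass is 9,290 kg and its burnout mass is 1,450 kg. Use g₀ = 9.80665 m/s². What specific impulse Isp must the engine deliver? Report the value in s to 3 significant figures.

Isp ≈ 274 s

ln(m₀/m_f) = ln(9290/1450) = ln(6.407) = 1.8574.
Rocket equation: v_e = Δv / ln(m₀/m_f) = 4990 / 1.8574 = 2686.6 m/s.
Isp = v_e / g₀ = 2686.6 / 9.80665 = 274.0 s.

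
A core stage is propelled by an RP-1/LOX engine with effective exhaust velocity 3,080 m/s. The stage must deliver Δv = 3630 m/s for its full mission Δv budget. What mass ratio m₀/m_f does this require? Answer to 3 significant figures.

mass ratio ≈ 3.25

m₀/m_f = exp(Δv / v_e) = exp(3630 / 3080.0) = exp(1.1786) = 3.2497.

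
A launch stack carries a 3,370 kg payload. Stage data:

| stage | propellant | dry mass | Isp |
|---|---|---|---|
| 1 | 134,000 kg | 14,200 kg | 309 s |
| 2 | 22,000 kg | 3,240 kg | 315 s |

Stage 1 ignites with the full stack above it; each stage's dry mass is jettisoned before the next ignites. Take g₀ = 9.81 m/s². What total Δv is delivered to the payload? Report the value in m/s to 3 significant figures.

Δv ≈ 8830 m/s

Ignition mass of stage 1 = 134,000+14,200 + 22,000+3,240 + 3,370 = 176,810 kg.
Stage 1: m₀ = 176,810 kg, m_f = 176,810 − 134,000 = 42,810 kg; Δv = 309×9.81×ln(4.13) = 3031.3×1.4183 ≈ 4299 m/s.
Stage 2: m₀ = 28,610 kg, m_f = 28,610 − 22,000 = 6,610 kg; Δv = 315×9.81×ln(4.328) = 3090.2×1.4652 ≈ 4528 m/s.
Total Δv = 4299 + 4528 = 8827 m/s.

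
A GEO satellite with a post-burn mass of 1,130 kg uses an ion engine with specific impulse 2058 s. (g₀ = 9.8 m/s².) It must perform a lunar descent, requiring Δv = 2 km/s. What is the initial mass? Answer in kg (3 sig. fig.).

v_e = Isp · g₀ = 2058 × 9.8 = 20168.4 m/s.
Rocket equation: m₀/m_f = exp(Δv / v_e) = exp(2000 / 20168.4) = exp(0.0992) = 1.1042.
m₀ = m_f × 1.1042 = 1,130 × 1.1042 = 1,247.75 kg.

initial mass ≈ 1250 kg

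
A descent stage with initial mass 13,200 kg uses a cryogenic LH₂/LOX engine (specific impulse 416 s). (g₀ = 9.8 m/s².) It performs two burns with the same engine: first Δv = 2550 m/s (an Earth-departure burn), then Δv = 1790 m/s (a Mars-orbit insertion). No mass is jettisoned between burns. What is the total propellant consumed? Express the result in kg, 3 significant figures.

total propellant consumed ≈ 8650 kg

v_e = Isp · g₀ = 416 × 9.8 = 4076.8 m/s.
After the first burn: m = 13200 × exp(−2550/4076.8) = 13200 × 0.53500 = 7,062 kg.
After the second burn: m = 7,062 × exp(−1790/4076.8) = 7,062 × 0.64464 = 4,552.45 kg.
Total propellant = m₀ − m_final = 13200 − 4,552.45 = 8,647.55 kg.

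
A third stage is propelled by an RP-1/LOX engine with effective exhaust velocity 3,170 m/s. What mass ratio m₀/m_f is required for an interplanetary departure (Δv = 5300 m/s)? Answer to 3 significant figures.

Rocket equation: m₀/m_f = exp(Δv / v_e) = exp(5300 / 3170.0) = exp(1.6719) = 5.3224.

mass ratio ≈ 5.32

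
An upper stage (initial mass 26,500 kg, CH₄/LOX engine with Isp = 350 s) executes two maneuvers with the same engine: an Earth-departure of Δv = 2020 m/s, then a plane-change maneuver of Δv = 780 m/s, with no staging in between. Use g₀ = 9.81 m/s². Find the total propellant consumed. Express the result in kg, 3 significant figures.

v_e = Isp · g₀ = 350 × 9.81 = 3433.5 m/s.
After the first burn: m = 26500 × exp(−2020/3433.5) = 26500 × 0.55526 = 14,714.4 kg.
After the second burn: m = 14,714.4 × exp(−780/3433.5) = 14,714.4 × 0.79678 = 11,724.1 kg.
Total propellant = m₀ − m_final = 26500 − 11,724.1 = 14,775.9 kg.

total propellant consumed ≈ 14800 kg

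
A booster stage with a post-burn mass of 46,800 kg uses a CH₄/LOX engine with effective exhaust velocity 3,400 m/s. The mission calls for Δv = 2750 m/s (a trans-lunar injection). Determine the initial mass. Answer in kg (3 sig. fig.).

initial mass ≈ 105000 kg

Using Δv = v_e ln(m₀/m_f): m₀/m_f = exp(Δv / v_e) = exp(2750 / 3400.0) = exp(0.8088) = 2.2453.
m₀ = m_f × 2.2453 = 46,800 × 2.2453 = 105,080 kg.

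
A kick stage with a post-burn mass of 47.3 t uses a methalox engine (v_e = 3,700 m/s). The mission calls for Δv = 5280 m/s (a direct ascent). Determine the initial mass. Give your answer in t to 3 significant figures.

initial mass ≈ 197 t

Using Δv = v_e ln(m₀/m_f): m₀/m_f = exp(Δv / v_e) = exp(5280 / 3700.0) = exp(1.4270) = 4.1663.
m₀ = m_f × 4.1663 = 47.3 × 4.1663 = 197.066 t.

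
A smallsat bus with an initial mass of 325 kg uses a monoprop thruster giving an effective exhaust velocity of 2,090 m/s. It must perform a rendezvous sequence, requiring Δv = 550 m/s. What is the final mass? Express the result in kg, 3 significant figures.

final mass ≈ 250 kg

From the ideal rocket equation, m₀/m_f = exp(Δv / v_e) = exp(550 / 2090.0) = exp(0.2632) = 1.3010.
m_f = m₀ / 1.3010 = 325 / 1.3010 = 249.808 kg.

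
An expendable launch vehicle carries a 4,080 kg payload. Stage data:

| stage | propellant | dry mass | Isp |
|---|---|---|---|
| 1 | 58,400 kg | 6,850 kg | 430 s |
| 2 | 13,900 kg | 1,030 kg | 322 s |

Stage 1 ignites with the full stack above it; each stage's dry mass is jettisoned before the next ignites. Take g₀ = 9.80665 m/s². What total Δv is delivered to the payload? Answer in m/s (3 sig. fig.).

Ignition mass of stage 1 = 58,400+6,850 + 13,900+1,030 + 4,080 = 84,260 kg.
Stage 1: m₀ = 84,260 kg, m_f = 84,260 − 58,400 = 25,860 kg; Δv = 430×9.80665×ln(3.258) = 4216.9×1.1812 ≈ 4981 m/s.
Stage 2: m₀ = 19,010 kg, m_f = 19,010 − 13,900 = 5,110 kg; Δv = 322×9.80665×ln(3.72) = 3157.7×1.3138 ≈ 4149 m/s.
Total Δv = 4981 + 4149 = 9130 m/s.

Δv ≈ 9130 m/s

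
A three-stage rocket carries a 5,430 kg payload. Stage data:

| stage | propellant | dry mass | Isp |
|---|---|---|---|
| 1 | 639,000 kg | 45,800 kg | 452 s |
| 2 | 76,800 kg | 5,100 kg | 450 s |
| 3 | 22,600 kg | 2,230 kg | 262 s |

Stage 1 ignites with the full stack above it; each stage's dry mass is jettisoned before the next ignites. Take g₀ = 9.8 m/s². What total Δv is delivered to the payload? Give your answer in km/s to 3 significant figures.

Ignition mass of stage 1 = 639,000+45,800 + 76,800+5,100 + 22,600+2,230 + 5,430 = 796,960 kg.
Stage 1: m₀ = 796,960 kg, m_f = 796,960 − 639,000 = 157,960 kg; Δv = 452×9.8×ln(5.045) = 4429.6×1.6185 ≈ 7169 m/s.
Stage 2: m₀ = 112,160 kg, m_f = 112,160 − 76,800 = 35,360 kg; Δv = 450×9.8×ln(3.172) = 4410.0×1.1543 ≈ 5091 m/s.
Stage 3: m₀ = 30,260 kg, m_f = 30,260 − 22,600 = 7,660 kg; Δv = 262×9.8×ln(3.95) = 2567.6×1.3738 ≈ 3527 m/s.
Total Δv = 7169 + 5091 + 3527 = 15787 m/s.

Δv ≈ 15.8 km/s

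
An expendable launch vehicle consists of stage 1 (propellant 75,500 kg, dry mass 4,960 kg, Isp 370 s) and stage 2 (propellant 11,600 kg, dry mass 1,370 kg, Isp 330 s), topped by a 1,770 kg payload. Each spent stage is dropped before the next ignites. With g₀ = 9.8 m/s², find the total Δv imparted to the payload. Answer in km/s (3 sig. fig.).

Δv ≈ 10.7 km/s

Ignition mass of stage 1 = 75,500+4,960 + 11,600+1,370 + 1,770 = 95,200 kg.
Stage 1: m₀ = 95,200 kg, m_f = 95,200 − 75,500 = 19,700 kg; Δv = 370×9.8×ln(4.832) = 3626.0×1.5754 ≈ 5712 m/s.
Stage 2: m₀ = 14,740 kg, m_f = 14,740 − 11,600 = 3,140 kg; Δv = 330×9.8×ln(4.694) = 3234.0×1.5463 ≈ 5001 m/s.
Total Δv = 5712 + 5001 = 10713 m/s.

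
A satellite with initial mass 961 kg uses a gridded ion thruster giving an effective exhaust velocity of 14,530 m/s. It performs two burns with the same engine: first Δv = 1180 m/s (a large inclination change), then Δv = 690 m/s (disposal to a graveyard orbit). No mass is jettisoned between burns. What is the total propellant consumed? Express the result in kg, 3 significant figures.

After the first burn: m = 961 × exp(−1180/14530.0) = 961 × 0.92200 = 886.042 kg.
After the second burn: m = 886.042 × exp(−690/14530.0) = 886.042 × 0.95362 = 844.947 kg.
Total propellant = m₀ − m_final = 961 − 844.947 = 116.053 kg.

total propellant consumed ≈ 116 kg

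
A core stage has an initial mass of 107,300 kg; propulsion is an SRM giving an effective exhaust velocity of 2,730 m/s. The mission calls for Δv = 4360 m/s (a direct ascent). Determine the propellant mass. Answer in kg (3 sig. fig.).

m₀/m_f = exp(Δv / v_e) = exp(4360 / 2730.0) = exp(1.5971) = 4.9385.
m_f = 107,300 / 4.9385 = 21,727.2 kg, so propellant = m₀ − m_f = 107,300 − 21,727.2 = 85,572.8 kg.

propellant mass ≈ 85600 kg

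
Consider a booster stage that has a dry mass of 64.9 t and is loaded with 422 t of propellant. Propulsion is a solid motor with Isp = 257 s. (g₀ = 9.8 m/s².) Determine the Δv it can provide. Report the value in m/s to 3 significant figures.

v_e = Isp · g₀ = 257 × 9.8 = 2518.6 m/s.
m₀ = m_dry + m_prop = 64.9 + 422 = 486.9 t.
Δv = v_e · ln(m₀/m_f) = 2518.6 × ln(7.502) = 2518.6 × 2.0152 ≈ 5075.5 m/s.

Δv ≈ 5080 m/s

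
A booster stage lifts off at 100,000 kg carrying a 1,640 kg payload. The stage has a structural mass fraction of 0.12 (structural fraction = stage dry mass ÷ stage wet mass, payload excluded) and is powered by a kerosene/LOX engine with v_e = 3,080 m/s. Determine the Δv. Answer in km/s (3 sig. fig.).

Stage wet mass = m₀ − payload = 100,000 − 1,640 = 98,360 kg.
Stage dry mass = ε × stage wet mass = 0.12 × 98,360 = 11,803.2 kg.
Burnout mass m_f = stage dry + payload = 11,803.2 + 1,640 = 13,443.2 kg.
Δv = v_e · ln(100,000/13,443.2) = 3080.0 × ln(7.439) = 3080.0 × 2.0067 ≈ 6181 m/s.

Δv ≈ 6.18 km/s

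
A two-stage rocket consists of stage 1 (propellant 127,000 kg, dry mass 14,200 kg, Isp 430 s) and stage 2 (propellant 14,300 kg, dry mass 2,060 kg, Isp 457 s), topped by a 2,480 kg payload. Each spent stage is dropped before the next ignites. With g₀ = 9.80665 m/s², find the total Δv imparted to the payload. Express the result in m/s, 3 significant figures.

Ignition mass of stage 1 = 127,000+14,200 + 14,300+2,060 + 2,480 = 160,040 kg.
Stage 1: m₀ = 160,040 kg, m_f = 160,040 − 127,000 = 33,040 kg; Δv = 430×9.80665×ln(4.844) = 4216.9×1.5777 ≈ 6653 m/s.
Stage 2: m₀ = 18,840 kg, m_f = 18,840 − 14,300 = 4,540 kg; Δv = 457×9.80665×ln(4.15) = 4481.6×1.4231 ≈ 6378 m/s.
Total Δv = 6653 + 6378 = 13031 m/s.

Δv ≈ 13000 m/s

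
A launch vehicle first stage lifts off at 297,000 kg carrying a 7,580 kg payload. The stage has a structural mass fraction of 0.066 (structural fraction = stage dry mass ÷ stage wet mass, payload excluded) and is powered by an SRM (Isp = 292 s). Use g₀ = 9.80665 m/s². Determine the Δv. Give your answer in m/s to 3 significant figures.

Δv ≈ 6900 m/s

Stage wet mass = m₀ − payload = 297,000 − 7,580 = 289,420 kg.
Stage dry mass = ε × stage wet mass = 0.066 × 289,420 = 19,101.7 kg.
Burnout mass m_f = stage dry + payload = 19,101.7 + 7,580 = 26,681.7 kg.
v_e = Isp · g₀ = 292 × 9.80665 = 2863.5 m/s.
From the ideal rocket equation, Δv = v_e · ln(297,000/26,681.7) = 2863.5 × ln(11.13) = 2863.5 × 2.4098 ≈ 6900 m/s.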